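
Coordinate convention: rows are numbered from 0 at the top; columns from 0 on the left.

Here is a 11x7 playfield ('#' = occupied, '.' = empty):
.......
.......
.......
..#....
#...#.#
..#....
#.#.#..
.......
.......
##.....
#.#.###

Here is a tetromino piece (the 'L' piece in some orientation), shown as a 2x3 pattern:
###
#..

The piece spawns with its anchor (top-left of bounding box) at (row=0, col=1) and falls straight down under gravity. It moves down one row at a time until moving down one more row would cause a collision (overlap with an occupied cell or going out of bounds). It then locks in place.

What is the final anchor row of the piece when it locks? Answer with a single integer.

Answer: 2

Derivation:
Spawn at (row=0, col=1). Try each row:
  row 0: fits
  row 1: fits
  row 2: fits
  row 3: blocked -> lock at row 2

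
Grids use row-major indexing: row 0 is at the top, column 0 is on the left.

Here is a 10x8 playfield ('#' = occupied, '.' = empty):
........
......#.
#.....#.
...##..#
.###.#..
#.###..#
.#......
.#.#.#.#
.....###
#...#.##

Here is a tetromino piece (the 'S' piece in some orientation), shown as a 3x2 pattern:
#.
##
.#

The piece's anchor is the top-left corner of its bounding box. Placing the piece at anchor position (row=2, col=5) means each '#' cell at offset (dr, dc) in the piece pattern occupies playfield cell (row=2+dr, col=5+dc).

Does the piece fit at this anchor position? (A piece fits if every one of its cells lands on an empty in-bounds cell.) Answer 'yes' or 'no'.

Check each piece cell at anchor (2, 5):
  offset (0,0) -> (2,5): empty -> OK
  offset (1,0) -> (3,5): empty -> OK
  offset (1,1) -> (3,6): empty -> OK
  offset (2,1) -> (4,6): empty -> OK
All cells valid: yes

Answer: yes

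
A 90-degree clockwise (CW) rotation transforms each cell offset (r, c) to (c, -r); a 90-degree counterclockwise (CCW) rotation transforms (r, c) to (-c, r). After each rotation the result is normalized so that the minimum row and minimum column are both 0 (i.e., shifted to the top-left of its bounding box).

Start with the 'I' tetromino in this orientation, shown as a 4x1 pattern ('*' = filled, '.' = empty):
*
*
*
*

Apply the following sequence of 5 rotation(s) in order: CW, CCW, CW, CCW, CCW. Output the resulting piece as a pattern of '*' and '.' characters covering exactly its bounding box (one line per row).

Answer: ****

Derivation:
Start:
*
*
*
*
After rotation 1 (CW):
****
After rotation 2 (CCW):
*
*
*
*
After rotation 3 (CW):
****
After rotation 4 (CCW):
*
*
*
*
After rotation 5 (CCW):
****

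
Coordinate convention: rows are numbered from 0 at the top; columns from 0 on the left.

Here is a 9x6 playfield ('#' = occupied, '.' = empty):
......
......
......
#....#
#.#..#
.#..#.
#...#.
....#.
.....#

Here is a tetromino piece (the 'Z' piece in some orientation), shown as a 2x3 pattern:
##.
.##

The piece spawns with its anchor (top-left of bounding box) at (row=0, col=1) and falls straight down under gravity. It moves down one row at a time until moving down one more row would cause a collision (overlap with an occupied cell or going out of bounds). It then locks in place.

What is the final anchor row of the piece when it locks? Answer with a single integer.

Answer: 2

Derivation:
Spawn at (row=0, col=1). Try each row:
  row 0: fits
  row 1: fits
  row 2: fits
  row 3: blocked -> lock at row 2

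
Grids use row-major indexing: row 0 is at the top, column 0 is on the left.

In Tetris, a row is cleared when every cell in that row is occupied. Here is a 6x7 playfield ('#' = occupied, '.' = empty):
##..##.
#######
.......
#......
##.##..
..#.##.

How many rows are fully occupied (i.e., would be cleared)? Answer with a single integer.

Check each row:
  row 0: 3 empty cells -> not full
  row 1: 0 empty cells -> FULL (clear)
  row 2: 7 empty cells -> not full
  row 3: 6 empty cells -> not full
  row 4: 3 empty cells -> not full
  row 5: 4 empty cells -> not full
Total rows cleared: 1

Answer: 1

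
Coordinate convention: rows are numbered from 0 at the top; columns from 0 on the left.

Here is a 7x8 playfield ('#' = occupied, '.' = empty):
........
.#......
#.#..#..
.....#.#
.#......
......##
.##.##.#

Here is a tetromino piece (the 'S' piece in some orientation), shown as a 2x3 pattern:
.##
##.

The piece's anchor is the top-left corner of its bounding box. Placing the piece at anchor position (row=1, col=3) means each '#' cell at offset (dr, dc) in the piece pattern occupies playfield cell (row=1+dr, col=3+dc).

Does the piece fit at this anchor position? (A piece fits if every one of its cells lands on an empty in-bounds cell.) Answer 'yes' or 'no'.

Answer: yes

Derivation:
Check each piece cell at anchor (1, 3):
  offset (0,1) -> (1,4): empty -> OK
  offset (0,2) -> (1,5): empty -> OK
  offset (1,0) -> (2,3): empty -> OK
  offset (1,1) -> (2,4): empty -> OK
All cells valid: yes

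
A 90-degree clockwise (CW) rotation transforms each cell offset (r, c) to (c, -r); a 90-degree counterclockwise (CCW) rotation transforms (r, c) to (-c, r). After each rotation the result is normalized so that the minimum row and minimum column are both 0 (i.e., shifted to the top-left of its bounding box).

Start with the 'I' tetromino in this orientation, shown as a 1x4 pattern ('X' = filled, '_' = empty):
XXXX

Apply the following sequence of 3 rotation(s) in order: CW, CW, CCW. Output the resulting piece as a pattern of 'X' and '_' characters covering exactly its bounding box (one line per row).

Answer: X
X
X
X

Derivation:
Start:
XXXX
After rotation 1 (CW):
X
X
X
X
After rotation 2 (CW):
XXXX
After rotation 3 (CCW):
X
X
X
X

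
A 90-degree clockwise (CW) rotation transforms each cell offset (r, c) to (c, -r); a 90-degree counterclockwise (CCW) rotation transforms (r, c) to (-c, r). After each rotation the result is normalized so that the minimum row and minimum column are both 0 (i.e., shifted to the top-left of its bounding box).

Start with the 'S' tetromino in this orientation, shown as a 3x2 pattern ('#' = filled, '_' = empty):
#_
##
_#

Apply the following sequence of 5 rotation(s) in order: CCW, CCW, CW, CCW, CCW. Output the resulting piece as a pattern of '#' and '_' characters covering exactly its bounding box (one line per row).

Answer: _##
##_

Derivation:
Start:
#_
##
_#
After rotation 1 (CCW):
_##
##_
After rotation 2 (CCW):
#_
##
_#
After rotation 3 (CW):
_##
##_
After rotation 4 (CCW):
#_
##
_#
After rotation 5 (CCW):
_##
##_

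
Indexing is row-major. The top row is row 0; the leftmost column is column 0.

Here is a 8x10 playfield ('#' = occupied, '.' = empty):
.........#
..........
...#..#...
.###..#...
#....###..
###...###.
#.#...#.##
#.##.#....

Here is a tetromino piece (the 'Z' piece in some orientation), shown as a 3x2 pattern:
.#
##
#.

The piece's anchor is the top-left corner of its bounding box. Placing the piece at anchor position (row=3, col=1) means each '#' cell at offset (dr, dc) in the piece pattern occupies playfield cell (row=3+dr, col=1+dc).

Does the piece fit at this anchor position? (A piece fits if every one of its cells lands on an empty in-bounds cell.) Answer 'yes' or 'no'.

Answer: no

Derivation:
Check each piece cell at anchor (3, 1):
  offset (0,1) -> (3,2): occupied ('#') -> FAIL
  offset (1,0) -> (4,1): empty -> OK
  offset (1,1) -> (4,2): empty -> OK
  offset (2,0) -> (5,1): occupied ('#') -> FAIL
All cells valid: no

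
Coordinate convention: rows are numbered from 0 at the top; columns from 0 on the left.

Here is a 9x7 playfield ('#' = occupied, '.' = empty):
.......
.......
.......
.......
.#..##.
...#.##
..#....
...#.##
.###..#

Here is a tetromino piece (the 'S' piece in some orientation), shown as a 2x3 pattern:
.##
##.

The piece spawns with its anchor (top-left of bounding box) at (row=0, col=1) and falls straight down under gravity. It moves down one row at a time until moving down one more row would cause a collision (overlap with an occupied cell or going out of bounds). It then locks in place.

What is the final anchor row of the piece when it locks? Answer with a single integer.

Answer: 2

Derivation:
Spawn at (row=0, col=1). Try each row:
  row 0: fits
  row 1: fits
  row 2: fits
  row 3: blocked -> lock at row 2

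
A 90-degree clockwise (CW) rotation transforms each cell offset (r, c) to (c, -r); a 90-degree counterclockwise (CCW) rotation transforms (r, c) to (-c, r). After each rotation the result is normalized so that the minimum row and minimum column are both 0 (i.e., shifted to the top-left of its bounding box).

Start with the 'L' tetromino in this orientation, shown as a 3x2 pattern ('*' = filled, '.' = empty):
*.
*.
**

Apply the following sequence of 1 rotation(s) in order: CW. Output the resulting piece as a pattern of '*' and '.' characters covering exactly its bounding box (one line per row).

Start:
*.
*.
**
After rotation 1 (CW):
***
*..

Answer: ***
*..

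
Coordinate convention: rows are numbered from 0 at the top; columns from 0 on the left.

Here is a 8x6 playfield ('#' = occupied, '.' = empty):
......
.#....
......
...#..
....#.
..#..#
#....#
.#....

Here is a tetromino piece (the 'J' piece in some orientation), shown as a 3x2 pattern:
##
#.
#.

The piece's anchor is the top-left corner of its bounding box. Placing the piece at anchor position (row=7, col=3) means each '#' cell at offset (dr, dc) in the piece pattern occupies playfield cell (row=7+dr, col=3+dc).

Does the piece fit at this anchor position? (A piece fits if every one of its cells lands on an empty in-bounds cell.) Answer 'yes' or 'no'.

Answer: no

Derivation:
Check each piece cell at anchor (7, 3):
  offset (0,0) -> (7,3): empty -> OK
  offset (0,1) -> (7,4): empty -> OK
  offset (1,0) -> (8,3): out of bounds -> FAIL
  offset (2,0) -> (9,3): out of bounds -> FAIL
All cells valid: no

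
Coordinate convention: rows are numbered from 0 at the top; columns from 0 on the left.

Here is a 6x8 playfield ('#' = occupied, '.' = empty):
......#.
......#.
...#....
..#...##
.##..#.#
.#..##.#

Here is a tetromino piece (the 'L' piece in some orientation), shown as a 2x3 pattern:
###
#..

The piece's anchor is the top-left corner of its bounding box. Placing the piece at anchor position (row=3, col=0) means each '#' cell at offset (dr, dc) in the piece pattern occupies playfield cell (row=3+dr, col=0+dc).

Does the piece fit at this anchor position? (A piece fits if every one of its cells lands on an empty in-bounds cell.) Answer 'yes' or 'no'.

Answer: no

Derivation:
Check each piece cell at anchor (3, 0):
  offset (0,0) -> (3,0): empty -> OK
  offset (0,1) -> (3,1): empty -> OK
  offset (0,2) -> (3,2): occupied ('#') -> FAIL
  offset (1,0) -> (4,0): empty -> OK
All cells valid: no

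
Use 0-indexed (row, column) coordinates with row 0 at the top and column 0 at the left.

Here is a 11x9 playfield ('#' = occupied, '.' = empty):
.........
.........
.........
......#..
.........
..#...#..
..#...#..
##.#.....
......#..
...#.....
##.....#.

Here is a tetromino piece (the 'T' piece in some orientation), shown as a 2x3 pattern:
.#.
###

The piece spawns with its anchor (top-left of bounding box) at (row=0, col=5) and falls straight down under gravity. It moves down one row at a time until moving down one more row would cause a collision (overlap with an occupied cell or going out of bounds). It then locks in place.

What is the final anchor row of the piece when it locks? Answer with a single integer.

Spawn at (row=0, col=5). Try each row:
  row 0: fits
  row 1: fits
  row 2: blocked -> lock at row 1

Answer: 1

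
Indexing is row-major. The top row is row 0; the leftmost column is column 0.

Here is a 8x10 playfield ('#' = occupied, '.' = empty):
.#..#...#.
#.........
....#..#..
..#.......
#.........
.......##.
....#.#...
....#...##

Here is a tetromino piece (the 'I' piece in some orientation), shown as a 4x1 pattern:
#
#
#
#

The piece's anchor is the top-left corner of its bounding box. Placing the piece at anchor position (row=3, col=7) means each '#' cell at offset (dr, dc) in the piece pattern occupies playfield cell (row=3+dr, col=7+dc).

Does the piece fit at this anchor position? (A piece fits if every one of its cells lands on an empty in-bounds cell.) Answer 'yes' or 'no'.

Answer: no

Derivation:
Check each piece cell at anchor (3, 7):
  offset (0,0) -> (3,7): empty -> OK
  offset (1,0) -> (4,7): empty -> OK
  offset (2,0) -> (5,7): occupied ('#') -> FAIL
  offset (3,0) -> (6,7): empty -> OK
All cells valid: no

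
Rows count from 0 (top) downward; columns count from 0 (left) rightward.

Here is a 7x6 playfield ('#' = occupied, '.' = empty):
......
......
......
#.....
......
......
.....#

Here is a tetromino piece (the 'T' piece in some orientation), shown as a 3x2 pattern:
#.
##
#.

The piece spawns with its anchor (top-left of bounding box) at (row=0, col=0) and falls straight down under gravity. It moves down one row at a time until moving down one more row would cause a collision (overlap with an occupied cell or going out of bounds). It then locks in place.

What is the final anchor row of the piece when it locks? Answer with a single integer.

Spawn at (row=0, col=0). Try each row:
  row 0: fits
  row 1: blocked -> lock at row 0

Answer: 0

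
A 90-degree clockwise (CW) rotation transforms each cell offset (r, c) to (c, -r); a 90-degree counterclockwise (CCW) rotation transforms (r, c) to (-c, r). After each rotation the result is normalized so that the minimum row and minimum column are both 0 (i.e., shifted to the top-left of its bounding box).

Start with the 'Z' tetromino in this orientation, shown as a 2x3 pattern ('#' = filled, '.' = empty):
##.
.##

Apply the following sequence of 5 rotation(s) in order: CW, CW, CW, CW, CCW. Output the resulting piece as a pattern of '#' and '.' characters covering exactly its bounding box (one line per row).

Answer: .#
##
#.

Derivation:
Start:
##.
.##
After rotation 1 (CW):
.#
##
#.
After rotation 2 (CW):
##.
.##
After rotation 3 (CW):
.#
##
#.
After rotation 4 (CW):
##.
.##
After rotation 5 (CCW):
.#
##
#.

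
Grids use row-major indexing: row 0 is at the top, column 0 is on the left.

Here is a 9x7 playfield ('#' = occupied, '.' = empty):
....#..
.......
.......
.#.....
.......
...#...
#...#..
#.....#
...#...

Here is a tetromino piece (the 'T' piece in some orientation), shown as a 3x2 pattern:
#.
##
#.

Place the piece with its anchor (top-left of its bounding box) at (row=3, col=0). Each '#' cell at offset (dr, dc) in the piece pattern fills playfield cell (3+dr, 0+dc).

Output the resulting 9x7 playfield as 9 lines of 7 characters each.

Fill (3+0,0+0) = (3,0)
Fill (3+1,0+0) = (4,0)
Fill (3+1,0+1) = (4,1)
Fill (3+2,0+0) = (5,0)

Answer: ....#..
.......
.......
##.....
##.....
#..#...
#...#..
#.....#
...#...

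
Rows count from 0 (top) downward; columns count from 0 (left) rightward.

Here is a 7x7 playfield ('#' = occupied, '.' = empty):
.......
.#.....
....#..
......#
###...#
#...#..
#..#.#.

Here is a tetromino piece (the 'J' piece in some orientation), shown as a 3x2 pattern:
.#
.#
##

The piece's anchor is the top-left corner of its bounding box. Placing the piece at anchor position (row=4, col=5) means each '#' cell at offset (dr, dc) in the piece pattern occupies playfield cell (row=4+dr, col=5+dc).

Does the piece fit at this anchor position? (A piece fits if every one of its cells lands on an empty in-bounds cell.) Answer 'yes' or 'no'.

Check each piece cell at anchor (4, 5):
  offset (0,1) -> (4,6): occupied ('#') -> FAIL
  offset (1,1) -> (5,6): empty -> OK
  offset (2,0) -> (6,5): occupied ('#') -> FAIL
  offset (2,1) -> (6,6): empty -> OK
All cells valid: no

Answer: no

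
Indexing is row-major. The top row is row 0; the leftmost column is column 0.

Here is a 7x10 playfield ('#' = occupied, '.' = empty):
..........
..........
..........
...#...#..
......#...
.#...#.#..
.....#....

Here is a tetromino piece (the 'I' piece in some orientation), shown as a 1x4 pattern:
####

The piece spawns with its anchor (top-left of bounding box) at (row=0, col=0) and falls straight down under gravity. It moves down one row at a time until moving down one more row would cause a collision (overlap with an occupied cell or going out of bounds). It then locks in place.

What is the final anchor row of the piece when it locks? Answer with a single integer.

Answer: 2

Derivation:
Spawn at (row=0, col=0). Try each row:
  row 0: fits
  row 1: fits
  row 2: fits
  row 3: blocked -> lock at row 2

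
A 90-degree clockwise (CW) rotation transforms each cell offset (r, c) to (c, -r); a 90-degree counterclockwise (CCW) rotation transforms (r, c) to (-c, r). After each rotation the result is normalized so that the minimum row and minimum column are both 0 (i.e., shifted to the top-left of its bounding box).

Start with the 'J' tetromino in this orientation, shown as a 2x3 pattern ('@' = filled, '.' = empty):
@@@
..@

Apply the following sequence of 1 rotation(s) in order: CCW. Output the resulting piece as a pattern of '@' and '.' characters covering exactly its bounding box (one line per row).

Start:
@@@
..@
After rotation 1 (CCW):
@@
@.
@.

Answer: @@
@.
@.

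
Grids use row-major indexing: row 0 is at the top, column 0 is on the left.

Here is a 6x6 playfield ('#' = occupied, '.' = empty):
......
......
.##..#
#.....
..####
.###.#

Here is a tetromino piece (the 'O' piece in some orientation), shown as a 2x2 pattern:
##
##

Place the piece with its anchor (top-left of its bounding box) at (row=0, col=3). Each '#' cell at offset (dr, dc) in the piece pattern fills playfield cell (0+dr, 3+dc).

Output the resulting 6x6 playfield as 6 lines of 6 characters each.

Answer: ...##.
...##.
.##..#
#.....
..####
.###.#

Derivation:
Fill (0+0,3+0) = (0,3)
Fill (0+0,3+1) = (0,4)
Fill (0+1,3+0) = (1,3)
Fill (0+1,3+1) = (1,4)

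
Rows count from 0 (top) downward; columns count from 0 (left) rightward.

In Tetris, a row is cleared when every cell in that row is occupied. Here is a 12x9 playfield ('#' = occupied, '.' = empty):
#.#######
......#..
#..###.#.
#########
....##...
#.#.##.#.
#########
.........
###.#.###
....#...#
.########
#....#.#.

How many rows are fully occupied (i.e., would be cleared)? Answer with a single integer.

Answer: 2

Derivation:
Check each row:
  row 0: 1 empty cell -> not full
  row 1: 8 empty cells -> not full
  row 2: 4 empty cells -> not full
  row 3: 0 empty cells -> FULL (clear)
  row 4: 7 empty cells -> not full
  row 5: 4 empty cells -> not full
  row 6: 0 empty cells -> FULL (clear)
  row 7: 9 empty cells -> not full
  row 8: 2 empty cells -> not full
  row 9: 7 empty cells -> not full
  row 10: 1 empty cell -> not full
  row 11: 6 empty cells -> not full
Total rows cleared: 2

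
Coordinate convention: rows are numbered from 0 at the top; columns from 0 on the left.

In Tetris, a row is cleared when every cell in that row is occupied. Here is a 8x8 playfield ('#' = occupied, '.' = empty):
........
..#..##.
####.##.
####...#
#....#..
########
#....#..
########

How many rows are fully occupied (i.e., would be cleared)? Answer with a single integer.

Answer: 2

Derivation:
Check each row:
  row 0: 8 empty cells -> not full
  row 1: 5 empty cells -> not full
  row 2: 2 empty cells -> not full
  row 3: 3 empty cells -> not full
  row 4: 6 empty cells -> not full
  row 5: 0 empty cells -> FULL (clear)
  row 6: 6 empty cells -> not full
  row 7: 0 empty cells -> FULL (clear)
Total rows cleared: 2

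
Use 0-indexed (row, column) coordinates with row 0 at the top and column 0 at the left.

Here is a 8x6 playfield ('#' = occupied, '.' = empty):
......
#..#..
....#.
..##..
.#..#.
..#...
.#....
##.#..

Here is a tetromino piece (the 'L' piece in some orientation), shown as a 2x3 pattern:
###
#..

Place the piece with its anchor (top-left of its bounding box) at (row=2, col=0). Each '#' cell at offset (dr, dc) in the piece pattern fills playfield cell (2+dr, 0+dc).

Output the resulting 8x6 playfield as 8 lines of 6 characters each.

Answer: ......
#..#..
###.#.
#.##..
.#..#.
..#...
.#....
##.#..

Derivation:
Fill (2+0,0+0) = (2,0)
Fill (2+0,0+1) = (2,1)
Fill (2+0,0+2) = (2,2)
Fill (2+1,0+0) = (3,0)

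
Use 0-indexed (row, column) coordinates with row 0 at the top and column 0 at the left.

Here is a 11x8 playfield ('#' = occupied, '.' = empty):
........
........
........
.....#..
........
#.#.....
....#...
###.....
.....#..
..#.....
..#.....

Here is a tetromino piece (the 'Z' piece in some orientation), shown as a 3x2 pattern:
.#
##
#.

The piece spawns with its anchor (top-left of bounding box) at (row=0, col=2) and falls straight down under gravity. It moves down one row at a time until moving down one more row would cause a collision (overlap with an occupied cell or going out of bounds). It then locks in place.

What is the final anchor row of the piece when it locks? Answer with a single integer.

Answer: 2

Derivation:
Spawn at (row=0, col=2). Try each row:
  row 0: fits
  row 1: fits
  row 2: fits
  row 3: blocked -> lock at row 2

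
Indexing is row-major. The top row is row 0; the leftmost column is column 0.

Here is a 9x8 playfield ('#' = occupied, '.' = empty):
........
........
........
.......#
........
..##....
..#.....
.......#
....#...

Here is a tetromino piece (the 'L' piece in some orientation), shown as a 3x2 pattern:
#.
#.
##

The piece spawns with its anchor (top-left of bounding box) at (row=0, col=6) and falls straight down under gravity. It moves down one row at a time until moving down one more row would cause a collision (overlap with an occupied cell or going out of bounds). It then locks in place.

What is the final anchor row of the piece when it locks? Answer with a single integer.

Spawn at (row=0, col=6). Try each row:
  row 0: fits
  row 1: blocked -> lock at row 0

Answer: 0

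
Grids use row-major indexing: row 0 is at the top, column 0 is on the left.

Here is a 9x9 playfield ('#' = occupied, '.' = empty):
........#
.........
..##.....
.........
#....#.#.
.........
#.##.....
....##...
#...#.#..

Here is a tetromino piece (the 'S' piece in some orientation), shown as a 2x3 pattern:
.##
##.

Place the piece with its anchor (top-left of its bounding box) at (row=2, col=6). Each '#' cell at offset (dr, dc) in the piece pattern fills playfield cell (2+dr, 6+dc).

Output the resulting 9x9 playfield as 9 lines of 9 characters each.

Fill (2+0,6+1) = (2,7)
Fill (2+0,6+2) = (2,8)
Fill (2+1,6+0) = (3,6)
Fill (2+1,6+1) = (3,7)

Answer: ........#
.........
..##...##
......##.
#....#.#.
.........
#.##.....
....##...
#...#.#..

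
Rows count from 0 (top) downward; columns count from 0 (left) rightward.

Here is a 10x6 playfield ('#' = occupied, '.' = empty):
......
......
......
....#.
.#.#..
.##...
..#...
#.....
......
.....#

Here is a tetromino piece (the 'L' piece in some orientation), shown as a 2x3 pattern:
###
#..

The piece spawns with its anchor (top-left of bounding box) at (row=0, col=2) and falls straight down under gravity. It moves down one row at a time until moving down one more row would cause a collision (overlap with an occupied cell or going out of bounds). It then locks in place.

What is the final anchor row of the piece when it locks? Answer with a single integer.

Spawn at (row=0, col=2). Try each row:
  row 0: fits
  row 1: fits
  row 2: fits
  row 3: blocked -> lock at row 2

Answer: 2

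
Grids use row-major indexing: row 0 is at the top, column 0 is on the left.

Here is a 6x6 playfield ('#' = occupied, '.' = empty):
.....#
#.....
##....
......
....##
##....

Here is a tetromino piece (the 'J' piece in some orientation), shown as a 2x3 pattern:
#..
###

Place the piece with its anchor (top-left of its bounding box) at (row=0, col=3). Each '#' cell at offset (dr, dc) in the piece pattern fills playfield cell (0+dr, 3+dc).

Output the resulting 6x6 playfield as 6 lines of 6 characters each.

Answer: ...#.#
#..###
##....
......
....##
##....

Derivation:
Fill (0+0,3+0) = (0,3)
Fill (0+1,3+0) = (1,3)
Fill (0+1,3+1) = (1,4)
Fill (0+1,3+2) = (1,5)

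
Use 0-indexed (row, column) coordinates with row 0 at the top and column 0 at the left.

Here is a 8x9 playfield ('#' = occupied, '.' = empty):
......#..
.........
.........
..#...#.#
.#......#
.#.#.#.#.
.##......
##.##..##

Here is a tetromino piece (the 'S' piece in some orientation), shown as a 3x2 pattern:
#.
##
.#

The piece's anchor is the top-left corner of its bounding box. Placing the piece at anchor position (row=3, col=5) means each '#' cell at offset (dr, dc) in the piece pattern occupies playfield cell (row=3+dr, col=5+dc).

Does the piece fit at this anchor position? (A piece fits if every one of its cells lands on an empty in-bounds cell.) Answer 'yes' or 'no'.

Check each piece cell at anchor (3, 5):
  offset (0,0) -> (3,5): empty -> OK
  offset (1,0) -> (4,5): empty -> OK
  offset (1,1) -> (4,6): empty -> OK
  offset (2,1) -> (5,6): empty -> OK
All cells valid: yes

Answer: yes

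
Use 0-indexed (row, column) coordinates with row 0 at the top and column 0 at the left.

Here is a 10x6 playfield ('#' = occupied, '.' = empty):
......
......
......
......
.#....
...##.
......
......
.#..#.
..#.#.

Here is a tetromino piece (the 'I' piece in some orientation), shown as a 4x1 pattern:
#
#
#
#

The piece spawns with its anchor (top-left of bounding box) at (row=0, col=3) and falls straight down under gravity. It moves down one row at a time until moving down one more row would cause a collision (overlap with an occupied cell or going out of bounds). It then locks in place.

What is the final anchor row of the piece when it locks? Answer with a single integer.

Answer: 1

Derivation:
Spawn at (row=0, col=3). Try each row:
  row 0: fits
  row 1: fits
  row 2: blocked -> lock at row 1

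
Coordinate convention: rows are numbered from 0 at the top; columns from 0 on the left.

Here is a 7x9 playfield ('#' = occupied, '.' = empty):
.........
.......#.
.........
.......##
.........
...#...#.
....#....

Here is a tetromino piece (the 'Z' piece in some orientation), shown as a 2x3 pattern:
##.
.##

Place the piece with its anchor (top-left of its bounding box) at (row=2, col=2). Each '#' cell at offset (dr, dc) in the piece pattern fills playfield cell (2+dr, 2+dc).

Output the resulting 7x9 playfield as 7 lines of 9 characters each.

Answer: .........
.......#.
..##.....
...##..##
.........
...#...#.
....#....

Derivation:
Fill (2+0,2+0) = (2,2)
Fill (2+0,2+1) = (2,3)
Fill (2+1,2+1) = (3,3)
Fill (2+1,2+2) = (3,4)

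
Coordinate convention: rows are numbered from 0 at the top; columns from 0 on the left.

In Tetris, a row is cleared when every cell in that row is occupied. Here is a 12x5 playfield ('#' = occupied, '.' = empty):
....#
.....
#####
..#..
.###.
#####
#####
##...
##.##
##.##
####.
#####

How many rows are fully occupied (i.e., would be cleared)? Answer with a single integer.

Check each row:
  row 0: 4 empty cells -> not full
  row 1: 5 empty cells -> not full
  row 2: 0 empty cells -> FULL (clear)
  row 3: 4 empty cells -> not full
  row 4: 2 empty cells -> not full
  row 5: 0 empty cells -> FULL (clear)
  row 6: 0 empty cells -> FULL (clear)
  row 7: 3 empty cells -> not full
  row 8: 1 empty cell -> not full
  row 9: 1 empty cell -> not full
  row 10: 1 empty cell -> not full
  row 11: 0 empty cells -> FULL (clear)
Total rows cleared: 4

Answer: 4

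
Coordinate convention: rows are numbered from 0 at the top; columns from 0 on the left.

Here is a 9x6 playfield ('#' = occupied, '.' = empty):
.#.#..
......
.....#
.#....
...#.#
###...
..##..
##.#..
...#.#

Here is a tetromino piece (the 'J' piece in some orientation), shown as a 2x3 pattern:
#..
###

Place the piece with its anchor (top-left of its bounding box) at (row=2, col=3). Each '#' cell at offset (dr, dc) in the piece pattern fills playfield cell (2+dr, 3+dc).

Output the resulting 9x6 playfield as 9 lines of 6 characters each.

Fill (2+0,3+0) = (2,3)
Fill (2+1,3+0) = (3,3)
Fill (2+1,3+1) = (3,4)
Fill (2+1,3+2) = (3,5)

Answer: .#.#..
......
...#.#
.#.###
...#.#
###...
..##..
##.#..
...#.#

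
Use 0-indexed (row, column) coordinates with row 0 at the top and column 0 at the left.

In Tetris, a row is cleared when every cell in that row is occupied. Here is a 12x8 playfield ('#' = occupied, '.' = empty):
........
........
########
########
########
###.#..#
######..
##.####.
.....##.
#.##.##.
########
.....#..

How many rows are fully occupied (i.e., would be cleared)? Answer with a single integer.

Check each row:
  row 0: 8 empty cells -> not full
  row 1: 8 empty cells -> not full
  row 2: 0 empty cells -> FULL (clear)
  row 3: 0 empty cells -> FULL (clear)
  row 4: 0 empty cells -> FULL (clear)
  row 5: 3 empty cells -> not full
  row 6: 2 empty cells -> not full
  row 7: 2 empty cells -> not full
  row 8: 6 empty cells -> not full
  row 9: 3 empty cells -> not full
  row 10: 0 empty cells -> FULL (clear)
  row 11: 7 empty cells -> not full
Total rows cleared: 4

Answer: 4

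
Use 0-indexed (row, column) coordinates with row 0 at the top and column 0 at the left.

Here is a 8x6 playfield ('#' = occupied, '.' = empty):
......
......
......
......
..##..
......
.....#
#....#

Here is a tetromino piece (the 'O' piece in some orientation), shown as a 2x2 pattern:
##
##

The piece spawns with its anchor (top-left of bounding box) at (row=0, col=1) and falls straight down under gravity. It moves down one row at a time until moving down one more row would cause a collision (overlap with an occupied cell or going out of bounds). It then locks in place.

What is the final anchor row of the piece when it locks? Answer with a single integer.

Answer: 2

Derivation:
Spawn at (row=0, col=1). Try each row:
  row 0: fits
  row 1: fits
  row 2: fits
  row 3: blocked -> lock at row 2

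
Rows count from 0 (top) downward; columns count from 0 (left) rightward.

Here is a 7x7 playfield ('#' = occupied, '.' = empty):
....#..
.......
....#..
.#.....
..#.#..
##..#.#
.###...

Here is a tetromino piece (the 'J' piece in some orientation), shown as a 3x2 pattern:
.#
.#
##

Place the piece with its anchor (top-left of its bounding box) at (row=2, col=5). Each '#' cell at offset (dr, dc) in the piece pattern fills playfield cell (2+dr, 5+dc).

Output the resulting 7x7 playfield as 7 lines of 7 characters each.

Answer: ....#..
.......
....#.#
.#....#
..#.###
##..#.#
.###...

Derivation:
Fill (2+0,5+1) = (2,6)
Fill (2+1,5+1) = (3,6)
Fill (2+2,5+0) = (4,5)
Fill (2+2,5+1) = (4,6)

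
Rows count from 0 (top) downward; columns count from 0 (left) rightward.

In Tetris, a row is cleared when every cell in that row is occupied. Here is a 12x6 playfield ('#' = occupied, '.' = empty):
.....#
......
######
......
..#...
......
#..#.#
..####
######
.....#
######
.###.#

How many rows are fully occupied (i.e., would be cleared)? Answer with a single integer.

Check each row:
  row 0: 5 empty cells -> not full
  row 1: 6 empty cells -> not full
  row 2: 0 empty cells -> FULL (clear)
  row 3: 6 empty cells -> not full
  row 4: 5 empty cells -> not full
  row 5: 6 empty cells -> not full
  row 6: 3 empty cells -> not full
  row 7: 2 empty cells -> not full
  row 8: 0 empty cells -> FULL (clear)
  row 9: 5 empty cells -> not full
  row 10: 0 empty cells -> FULL (clear)
  row 11: 2 empty cells -> not full
Total rows cleared: 3

Answer: 3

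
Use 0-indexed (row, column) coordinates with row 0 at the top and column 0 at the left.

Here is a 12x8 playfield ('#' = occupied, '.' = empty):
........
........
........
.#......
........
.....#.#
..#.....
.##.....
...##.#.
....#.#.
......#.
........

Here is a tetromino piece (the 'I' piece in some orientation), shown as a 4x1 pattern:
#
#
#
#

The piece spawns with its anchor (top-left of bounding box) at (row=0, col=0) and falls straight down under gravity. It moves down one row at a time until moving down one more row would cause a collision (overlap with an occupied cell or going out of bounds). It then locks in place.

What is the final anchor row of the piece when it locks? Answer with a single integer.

Answer: 8

Derivation:
Spawn at (row=0, col=0). Try each row:
  row 0: fits
  row 1: fits
  row 2: fits
  row 3: fits
  row 4: fits
  row 5: fits
  row 6: fits
  row 7: fits
  row 8: fits
  row 9: blocked -> lock at row 8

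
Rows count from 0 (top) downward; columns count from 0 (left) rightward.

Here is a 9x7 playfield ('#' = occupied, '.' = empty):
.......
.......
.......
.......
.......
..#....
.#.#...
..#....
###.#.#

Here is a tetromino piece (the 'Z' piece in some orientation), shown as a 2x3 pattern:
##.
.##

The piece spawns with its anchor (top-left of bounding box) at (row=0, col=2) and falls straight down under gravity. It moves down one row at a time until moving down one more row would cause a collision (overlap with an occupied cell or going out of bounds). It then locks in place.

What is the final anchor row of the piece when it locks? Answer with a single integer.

Answer: 4

Derivation:
Spawn at (row=0, col=2). Try each row:
  row 0: fits
  row 1: fits
  row 2: fits
  row 3: fits
  row 4: fits
  row 5: blocked -> lock at row 4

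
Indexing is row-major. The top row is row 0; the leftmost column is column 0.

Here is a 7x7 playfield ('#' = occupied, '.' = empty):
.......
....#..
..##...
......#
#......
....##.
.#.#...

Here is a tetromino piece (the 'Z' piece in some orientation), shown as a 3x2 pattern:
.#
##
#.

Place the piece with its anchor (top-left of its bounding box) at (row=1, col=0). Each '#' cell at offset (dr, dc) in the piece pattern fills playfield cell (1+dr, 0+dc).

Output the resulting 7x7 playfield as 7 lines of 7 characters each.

Answer: .......
.#..#..
####...
#.....#
#......
....##.
.#.#...

Derivation:
Fill (1+0,0+1) = (1,1)
Fill (1+1,0+0) = (2,0)
Fill (1+1,0+1) = (2,1)
Fill (1+2,0+0) = (3,0)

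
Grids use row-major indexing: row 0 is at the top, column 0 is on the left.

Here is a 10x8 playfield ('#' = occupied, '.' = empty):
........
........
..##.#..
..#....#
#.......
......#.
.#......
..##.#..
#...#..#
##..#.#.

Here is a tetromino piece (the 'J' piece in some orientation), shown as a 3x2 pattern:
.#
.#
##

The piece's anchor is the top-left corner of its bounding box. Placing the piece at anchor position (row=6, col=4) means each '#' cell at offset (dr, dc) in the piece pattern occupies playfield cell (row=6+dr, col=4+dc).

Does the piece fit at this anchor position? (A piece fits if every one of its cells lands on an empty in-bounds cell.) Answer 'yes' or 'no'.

Answer: no

Derivation:
Check each piece cell at anchor (6, 4):
  offset (0,1) -> (6,5): empty -> OK
  offset (1,1) -> (7,5): occupied ('#') -> FAIL
  offset (2,0) -> (8,4): occupied ('#') -> FAIL
  offset (2,1) -> (8,5): empty -> OK
All cells valid: no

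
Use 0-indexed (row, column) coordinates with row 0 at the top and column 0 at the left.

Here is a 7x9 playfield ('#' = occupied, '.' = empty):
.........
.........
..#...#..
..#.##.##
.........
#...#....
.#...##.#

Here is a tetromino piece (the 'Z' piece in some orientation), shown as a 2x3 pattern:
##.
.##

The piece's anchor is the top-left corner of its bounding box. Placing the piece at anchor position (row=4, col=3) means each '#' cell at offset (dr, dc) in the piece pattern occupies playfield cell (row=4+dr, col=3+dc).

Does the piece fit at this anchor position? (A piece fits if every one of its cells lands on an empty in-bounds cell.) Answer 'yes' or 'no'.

Answer: no

Derivation:
Check each piece cell at anchor (4, 3):
  offset (0,0) -> (4,3): empty -> OK
  offset (0,1) -> (4,4): empty -> OK
  offset (1,1) -> (5,4): occupied ('#') -> FAIL
  offset (1,2) -> (5,5): empty -> OK
All cells valid: no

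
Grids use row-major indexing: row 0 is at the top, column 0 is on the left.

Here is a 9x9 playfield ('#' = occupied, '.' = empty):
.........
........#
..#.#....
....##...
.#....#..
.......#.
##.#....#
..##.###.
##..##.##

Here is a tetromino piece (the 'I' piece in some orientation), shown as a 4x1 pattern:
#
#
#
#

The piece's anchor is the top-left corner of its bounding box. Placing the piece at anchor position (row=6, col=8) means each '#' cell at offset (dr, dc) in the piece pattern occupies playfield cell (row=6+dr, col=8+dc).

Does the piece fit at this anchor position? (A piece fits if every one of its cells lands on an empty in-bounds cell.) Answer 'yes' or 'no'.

Answer: no

Derivation:
Check each piece cell at anchor (6, 8):
  offset (0,0) -> (6,8): occupied ('#') -> FAIL
  offset (1,0) -> (7,8): empty -> OK
  offset (2,0) -> (8,8): occupied ('#') -> FAIL
  offset (3,0) -> (9,8): out of bounds -> FAIL
All cells valid: no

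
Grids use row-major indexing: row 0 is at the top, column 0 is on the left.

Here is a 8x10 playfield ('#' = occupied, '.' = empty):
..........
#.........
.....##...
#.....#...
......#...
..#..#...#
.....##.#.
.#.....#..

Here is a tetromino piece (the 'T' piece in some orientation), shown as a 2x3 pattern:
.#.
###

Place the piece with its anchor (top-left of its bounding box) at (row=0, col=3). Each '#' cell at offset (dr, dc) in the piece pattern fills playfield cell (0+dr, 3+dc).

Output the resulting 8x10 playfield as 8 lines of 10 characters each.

Answer: ....#.....
#..###....
.....##...
#.....#...
......#...
..#..#...#
.....##.#.
.#.....#..

Derivation:
Fill (0+0,3+1) = (0,4)
Fill (0+1,3+0) = (1,3)
Fill (0+1,3+1) = (1,4)
Fill (0+1,3+2) = (1,5)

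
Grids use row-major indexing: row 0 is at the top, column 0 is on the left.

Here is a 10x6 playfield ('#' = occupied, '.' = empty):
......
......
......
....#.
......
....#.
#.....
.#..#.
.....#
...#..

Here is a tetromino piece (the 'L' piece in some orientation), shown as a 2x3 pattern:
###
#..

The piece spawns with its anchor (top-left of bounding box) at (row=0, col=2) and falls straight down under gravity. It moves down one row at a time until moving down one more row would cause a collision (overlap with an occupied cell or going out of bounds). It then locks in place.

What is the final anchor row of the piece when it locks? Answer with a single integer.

Answer: 2

Derivation:
Spawn at (row=0, col=2). Try each row:
  row 0: fits
  row 1: fits
  row 2: fits
  row 3: blocked -> lock at row 2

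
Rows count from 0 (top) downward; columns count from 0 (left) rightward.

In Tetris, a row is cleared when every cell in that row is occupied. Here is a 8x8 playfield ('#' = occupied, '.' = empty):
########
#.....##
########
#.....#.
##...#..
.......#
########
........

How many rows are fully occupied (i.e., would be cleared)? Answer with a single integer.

Answer: 3

Derivation:
Check each row:
  row 0: 0 empty cells -> FULL (clear)
  row 1: 5 empty cells -> not full
  row 2: 0 empty cells -> FULL (clear)
  row 3: 6 empty cells -> not full
  row 4: 5 empty cells -> not full
  row 5: 7 empty cells -> not full
  row 6: 0 empty cells -> FULL (clear)
  row 7: 8 empty cells -> not full
Total rows cleared: 3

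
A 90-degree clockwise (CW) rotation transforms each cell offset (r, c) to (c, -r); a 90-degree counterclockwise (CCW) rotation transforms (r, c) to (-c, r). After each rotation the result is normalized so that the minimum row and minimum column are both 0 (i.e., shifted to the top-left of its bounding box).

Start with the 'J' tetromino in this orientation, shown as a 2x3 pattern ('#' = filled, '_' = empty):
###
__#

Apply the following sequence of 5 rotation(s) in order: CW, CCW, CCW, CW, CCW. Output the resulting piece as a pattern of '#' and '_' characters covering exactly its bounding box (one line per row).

Start:
###
__#
After rotation 1 (CW):
_#
_#
##
After rotation 2 (CCW):
###
__#
After rotation 3 (CCW):
##
#_
#_
After rotation 4 (CW):
###
__#
After rotation 5 (CCW):
##
#_
#_

Answer: ##
#_
#_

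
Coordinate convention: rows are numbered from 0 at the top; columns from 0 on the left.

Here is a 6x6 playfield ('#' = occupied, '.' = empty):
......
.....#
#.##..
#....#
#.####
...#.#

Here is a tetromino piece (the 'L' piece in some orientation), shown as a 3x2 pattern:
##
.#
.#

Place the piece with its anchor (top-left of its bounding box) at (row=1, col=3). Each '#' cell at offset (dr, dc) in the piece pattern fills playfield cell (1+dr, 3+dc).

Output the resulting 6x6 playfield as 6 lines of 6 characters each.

Answer: ......
...###
#.###.
#...##
#.####
...#.#

Derivation:
Fill (1+0,3+0) = (1,3)
Fill (1+0,3+1) = (1,4)
Fill (1+1,3+1) = (2,4)
Fill (1+2,3+1) = (3,4)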